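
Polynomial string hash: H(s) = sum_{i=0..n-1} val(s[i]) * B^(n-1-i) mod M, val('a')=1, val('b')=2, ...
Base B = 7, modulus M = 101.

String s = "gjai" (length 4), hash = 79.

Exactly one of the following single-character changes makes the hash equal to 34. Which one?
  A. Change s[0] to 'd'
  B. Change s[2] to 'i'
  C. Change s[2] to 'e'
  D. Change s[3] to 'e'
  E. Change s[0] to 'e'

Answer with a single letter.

Option A: s[0]='g'->'d', delta=(4-7)*7^3 mod 101 = 82, hash=79+82 mod 101 = 60
Option B: s[2]='a'->'i', delta=(9-1)*7^1 mod 101 = 56, hash=79+56 mod 101 = 34 <-- target
Option C: s[2]='a'->'e', delta=(5-1)*7^1 mod 101 = 28, hash=79+28 mod 101 = 6
Option D: s[3]='i'->'e', delta=(5-9)*7^0 mod 101 = 97, hash=79+97 mod 101 = 75
Option E: s[0]='g'->'e', delta=(5-7)*7^3 mod 101 = 21, hash=79+21 mod 101 = 100

Answer: B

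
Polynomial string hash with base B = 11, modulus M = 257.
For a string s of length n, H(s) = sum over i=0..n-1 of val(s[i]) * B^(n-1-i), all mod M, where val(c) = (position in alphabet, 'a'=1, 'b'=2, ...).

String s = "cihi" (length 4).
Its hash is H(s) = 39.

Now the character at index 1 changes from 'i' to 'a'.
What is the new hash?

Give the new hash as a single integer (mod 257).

val('i') = 9, val('a') = 1
Position k = 1, exponent = n-1-k = 2
B^2 mod M = 11^2 mod 257 = 121
Delta = (1 - 9) * 121 mod 257 = 60
New hash = (39 + 60) mod 257 = 99

Answer: 99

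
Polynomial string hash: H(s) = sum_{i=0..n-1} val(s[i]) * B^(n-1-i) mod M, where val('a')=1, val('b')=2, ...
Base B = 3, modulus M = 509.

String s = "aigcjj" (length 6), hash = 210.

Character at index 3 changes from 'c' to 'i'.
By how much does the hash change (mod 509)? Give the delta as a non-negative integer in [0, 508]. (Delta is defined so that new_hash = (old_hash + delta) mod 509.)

Delta formula: (val(new) - val(old)) * B^(n-1-k) mod M
  val('i') - val('c') = 9 - 3 = 6
  B^(n-1-k) = 3^2 mod 509 = 9
  Delta = 6 * 9 mod 509 = 54

Answer: 54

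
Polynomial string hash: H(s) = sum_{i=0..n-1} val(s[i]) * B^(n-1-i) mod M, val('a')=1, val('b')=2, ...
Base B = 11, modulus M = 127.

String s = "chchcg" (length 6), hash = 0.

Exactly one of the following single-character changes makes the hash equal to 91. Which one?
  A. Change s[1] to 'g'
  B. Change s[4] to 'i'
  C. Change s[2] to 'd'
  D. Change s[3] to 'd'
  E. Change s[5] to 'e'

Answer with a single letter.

Option A: s[1]='h'->'g', delta=(7-8)*11^4 mod 127 = 91, hash=0+91 mod 127 = 91 <-- target
Option B: s[4]='c'->'i', delta=(9-3)*11^1 mod 127 = 66, hash=0+66 mod 127 = 66
Option C: s[2]='c'->'d', delta=(4-3)*11^3 mod 127 = 61, hash=0+61 mod 127 = 61
Option D: s[3]='h'->'d', delta=(4-8)*11^2 mod 127 = 24, hash=0+24 mod 127 = 24
Option E: s[5]='g'->'e', delta=(5-7)*11^0 mod 127 = 125, hash=0+125 mod 127 = 125

Answer: A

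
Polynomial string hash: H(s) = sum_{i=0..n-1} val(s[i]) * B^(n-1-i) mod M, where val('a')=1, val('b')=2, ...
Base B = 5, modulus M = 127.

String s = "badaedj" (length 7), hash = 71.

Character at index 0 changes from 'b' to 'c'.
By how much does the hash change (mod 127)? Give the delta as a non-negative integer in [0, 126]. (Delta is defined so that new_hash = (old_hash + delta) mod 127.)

Delta formula: (val(new) - val(old)) * B^(n-1-k) mod M
  val('c') - val('b') = 3 - 2 = 1
  B^(n-1-k) = 5^6 mod 127 = 4
  Delta = 1 * 4 mod 127 = 4

Answer: 4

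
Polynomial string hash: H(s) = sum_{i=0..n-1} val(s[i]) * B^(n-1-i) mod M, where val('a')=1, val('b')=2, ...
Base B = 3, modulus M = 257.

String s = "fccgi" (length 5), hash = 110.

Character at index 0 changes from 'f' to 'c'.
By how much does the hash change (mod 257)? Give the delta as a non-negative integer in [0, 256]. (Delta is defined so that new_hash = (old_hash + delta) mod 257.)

Delta formula: (val(new) - val(old)) * B^(n-1-k) mod M
  val('c') - val('f') = 3 - 6 = -3
  B^(n-1-k) = 3^4 mod 257 = 81
  Delta = -3 * 81 mod 257 = 14

Answer: 14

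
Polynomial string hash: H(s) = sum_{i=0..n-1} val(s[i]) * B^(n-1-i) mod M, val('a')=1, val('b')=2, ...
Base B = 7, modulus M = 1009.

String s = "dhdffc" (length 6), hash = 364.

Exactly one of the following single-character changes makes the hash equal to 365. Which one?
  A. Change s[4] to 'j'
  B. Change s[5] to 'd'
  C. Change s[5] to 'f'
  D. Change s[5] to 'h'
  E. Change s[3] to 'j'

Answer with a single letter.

Answer: B

Derivation:
Option A: s[4]='f'->'j', delta=(10-6)*7^1 mod 1009 = 28, hash=364+28 mod 1009 = 392
Option B: s[5]='c'->'d', delta=(4-3)*7^0 mod 1009 = 1, hash=364+1 mod 1009 = 365 <-- target
Option C: s[5]='c'->'f', delta=(6-3)*7^0 mod 1009 = 3, hash=364+3 mod 1009 = 367
Option D: s[5]='c'->'h', delta=(8-3)*7^0 mod 1009 = 5, hash=364+5 mod 1009 = 369
Option E: s[3]='f'->'j', delta=(10-6)*7^2 mod 1009 = 196, hash=364+196 mod 1009 = 560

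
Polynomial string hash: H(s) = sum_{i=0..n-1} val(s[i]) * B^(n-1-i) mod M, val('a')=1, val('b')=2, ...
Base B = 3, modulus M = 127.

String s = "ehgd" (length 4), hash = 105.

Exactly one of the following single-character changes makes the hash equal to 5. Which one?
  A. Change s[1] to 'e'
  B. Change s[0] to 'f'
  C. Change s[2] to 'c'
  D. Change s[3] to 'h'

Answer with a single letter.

Answer: B

Derivation:
Option A: s[1]='h'->'e', delta=(5-8)*3^2 mod 127 = 100, hash=105+100 mod 127 = 78
Option B: s[0]='e'->'f', delta=(6-5)*3^3 mod 127 = 27, hash=105+27 mod 127 = 5 <-- target
Option C: s[2]='g'->'c', delta=(3-7)*3^1 mod 127 = 115, hash=105+115 mod 127 = 93
Option D: s[3]='d'->'h', delta=(8-4)*3^0 mod 127 = 4, hash=105+4 mod 127 = 109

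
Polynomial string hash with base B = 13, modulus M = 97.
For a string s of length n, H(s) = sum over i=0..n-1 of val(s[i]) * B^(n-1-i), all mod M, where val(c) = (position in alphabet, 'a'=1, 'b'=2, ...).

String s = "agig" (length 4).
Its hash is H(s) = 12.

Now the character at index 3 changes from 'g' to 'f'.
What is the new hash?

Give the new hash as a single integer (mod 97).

val('g') = 7, val('f') = 6
Position k = 3, exponent = n-1-k = 0
B^0 mod M = 13^0 mod 97 = 1
Delta = (6 - 7) * 1 mod 97 = 96
New hash = (12 + 96) mod 97 = 11

Answer: 11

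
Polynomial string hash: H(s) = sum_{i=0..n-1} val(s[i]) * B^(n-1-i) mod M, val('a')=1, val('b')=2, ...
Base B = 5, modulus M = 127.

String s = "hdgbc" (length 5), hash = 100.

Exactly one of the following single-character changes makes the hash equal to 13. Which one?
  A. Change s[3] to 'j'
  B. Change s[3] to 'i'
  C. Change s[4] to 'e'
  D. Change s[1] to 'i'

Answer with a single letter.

Option A: s[3]='b'->'j', delta=(10-2)*5^1 mod 127 = 40, hash=100+40 mod 127 = 13 <-- target
Option B: s[3]='b'->'i', delta=(9-2)*5^1 mod 127 = 35, hash=100+35 mod 127 = 8
Option C: s[4]='c'->'e', delta=(5-3)*5^0 mod 127 = 2, hash=100+2 mod 127 = 102
Option D: s[1]='d'->'i', delta=(9-4)*5^3 mod 127 = 117, hash=100+117 mod 127 = 90

Answer: A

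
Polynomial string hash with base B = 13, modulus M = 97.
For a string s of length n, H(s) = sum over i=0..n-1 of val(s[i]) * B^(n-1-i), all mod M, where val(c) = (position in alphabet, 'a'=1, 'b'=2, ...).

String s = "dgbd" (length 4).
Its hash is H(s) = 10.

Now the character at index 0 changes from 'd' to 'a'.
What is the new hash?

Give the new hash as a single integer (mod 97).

Answer: 15

Derivation:
val('d') = 4, val('a') = 1
Position k = 0, exponent = n-1-k = 3
B^3 mod M = 13^3 mod 97 = 63
Delta = (1 - 4) * 63 mod 97 = 5
New hash = (10 + 5) mod 97 = 15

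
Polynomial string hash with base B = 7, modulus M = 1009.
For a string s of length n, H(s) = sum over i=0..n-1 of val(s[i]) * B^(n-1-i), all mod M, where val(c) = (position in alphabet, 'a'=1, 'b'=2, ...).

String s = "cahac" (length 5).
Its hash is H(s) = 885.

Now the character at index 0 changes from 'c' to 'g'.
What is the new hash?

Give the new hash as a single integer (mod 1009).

Answer: 399

Derivation:
val('c') = 3, val('g') = 7
Position k = 0, exponent = n-1-k = 4
B^4 mod M = 7^4 mod 1009 = 383
Delta = (7 - 3) * 383 mod 1009 = 523
New hash = (885 + 523) mod 1009 = 399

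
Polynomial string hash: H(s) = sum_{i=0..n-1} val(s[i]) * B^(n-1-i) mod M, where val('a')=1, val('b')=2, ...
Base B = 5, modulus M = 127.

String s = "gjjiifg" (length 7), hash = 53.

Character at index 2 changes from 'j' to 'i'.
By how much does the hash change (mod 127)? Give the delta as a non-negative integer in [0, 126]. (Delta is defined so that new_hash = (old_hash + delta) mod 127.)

Answer: 10

Derivation:
Delta formula: (val(new) - val(old)) * B^(n-1-k) mod M
  val('i') - val('j') = 9 - 10 = -1
  B^(n-1-k) = 5^4 mod 127 = 117
  Delta = -1 * 117 mod 127 = 10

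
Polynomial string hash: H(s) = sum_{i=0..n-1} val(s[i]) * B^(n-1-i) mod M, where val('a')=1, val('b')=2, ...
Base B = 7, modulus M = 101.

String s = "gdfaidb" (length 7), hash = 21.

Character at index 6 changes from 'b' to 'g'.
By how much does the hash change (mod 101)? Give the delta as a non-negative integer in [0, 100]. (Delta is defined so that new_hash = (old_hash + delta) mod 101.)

Answer: 5

Derivation:
Delta formula: (val(new) - val(old)) * B^(n-1-k) mod M
  val('g') - val('b') = 7 - 2 = 5
  B^(n-1-k) = 7^0 mod 101 = 1
  Delta = 5 * 1 mod 101 = 5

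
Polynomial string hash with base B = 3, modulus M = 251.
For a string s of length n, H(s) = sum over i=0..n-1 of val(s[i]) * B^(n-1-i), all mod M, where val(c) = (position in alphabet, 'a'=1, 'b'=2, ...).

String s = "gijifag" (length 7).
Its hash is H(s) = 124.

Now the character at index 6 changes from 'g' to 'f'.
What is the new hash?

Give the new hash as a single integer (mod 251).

val('g') = 7, val('f') = 6
Position k = 6, exponent = n-1-k = 0
B^0 mod M = 3^0 mod 251 = 1
Delta = (6 - 7) * 1 mod 251 = 250
New hash = (124 + 250) mod 251 = 123

Answer: 123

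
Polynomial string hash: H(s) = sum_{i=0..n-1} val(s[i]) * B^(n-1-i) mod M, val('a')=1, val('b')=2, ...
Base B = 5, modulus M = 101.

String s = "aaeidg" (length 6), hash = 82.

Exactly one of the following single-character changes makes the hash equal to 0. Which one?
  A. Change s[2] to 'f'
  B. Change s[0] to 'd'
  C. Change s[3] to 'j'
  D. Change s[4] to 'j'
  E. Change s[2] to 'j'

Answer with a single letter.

Option A: s[2]='e'->'f', delta=(6-5)*5^3 mod 101 = 24, hash=82+24 mod 101 = 5
Option B: s[0]='a'->'d', delta=(4-1)*5^5 mod 101 = 83, hash=82+83 mod 101 = 64
Option C: s[3]='i'->'j', delta=(10-9)*5^2 mod 101 = 25, hash=82+25 mod 101 = 6
Option D: s[4]='d'->'j', delta=(10-4)*5^1 mod 101 = 30, hash=82+30 mod 101 = 11
Option E: s[2]='e'->'j', delta=(10-5)*5^3 mod 101 = 19, hash=82+19 mod 101 = 0 <-- target

Answer: E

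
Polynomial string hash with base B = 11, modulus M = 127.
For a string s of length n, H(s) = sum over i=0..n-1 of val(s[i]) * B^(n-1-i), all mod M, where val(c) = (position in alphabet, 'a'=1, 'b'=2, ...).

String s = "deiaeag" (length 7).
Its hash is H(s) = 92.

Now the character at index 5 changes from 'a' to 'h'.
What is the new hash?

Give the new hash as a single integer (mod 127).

Answer: 42

Derivation:
val('a') = 1, val('h') = 8
Position k = 5, exponent = n-1-k = 1
B^1 mod M = 11^1 mod 127 = 11
Delta = (8 - 1) * 11 mod 127 = 77
New hash = (92 + 77) mod 127 = 42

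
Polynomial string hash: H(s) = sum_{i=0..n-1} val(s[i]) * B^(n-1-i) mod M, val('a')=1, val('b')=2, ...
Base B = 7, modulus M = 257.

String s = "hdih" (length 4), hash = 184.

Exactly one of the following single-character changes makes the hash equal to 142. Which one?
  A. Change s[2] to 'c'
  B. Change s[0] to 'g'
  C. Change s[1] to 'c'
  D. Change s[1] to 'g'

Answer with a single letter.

Answer: A

Derivation:
Option A: s[2]='i'->'c', delta=(3-9)*7^1 mod 257 = 215, hash=184+215 mod 257 = 142 <-- target
Option B: s[0]='h'->'g', delta=(7-8)*7^3 mod 257 = 171, hash=184+171 mod 257 = 98
Option C: s[1]='d'->'c', delta=(3-4)*7^2 mod 257 = 208, hash=184+208 mod 257 = 135
Option D: s[1]='d'->'g', delta=(7-4)*7^2 mod 257 = 147, hash=184+147 mod 257 = 74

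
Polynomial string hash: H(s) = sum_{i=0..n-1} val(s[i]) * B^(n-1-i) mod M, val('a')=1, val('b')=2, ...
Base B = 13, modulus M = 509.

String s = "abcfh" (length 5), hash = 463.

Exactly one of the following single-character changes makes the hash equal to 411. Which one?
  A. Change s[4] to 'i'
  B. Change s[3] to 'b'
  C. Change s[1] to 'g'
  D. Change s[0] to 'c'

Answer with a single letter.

Answer: B

Derivation:
Option A: s[4]='h'->'i', delta=(9-8)*13^0 mod 509 = 1, hash=463+1 mod 509 = 464
Option B: s[3]='f'->'b', delta=(2-6)*13^1 mod 509 = 457, hash=463+457 mod 509 = 411 <-- target
Option C: s[1]='b'->'g', delta=(7-2)*13^3 mod 509 = 296, hash=463+296 mod 509 = 250
Option D: s[0]='a'->'c', delta=(3-1)*13^4 mod 509 = 114, hash=463+114 mod 509 = 68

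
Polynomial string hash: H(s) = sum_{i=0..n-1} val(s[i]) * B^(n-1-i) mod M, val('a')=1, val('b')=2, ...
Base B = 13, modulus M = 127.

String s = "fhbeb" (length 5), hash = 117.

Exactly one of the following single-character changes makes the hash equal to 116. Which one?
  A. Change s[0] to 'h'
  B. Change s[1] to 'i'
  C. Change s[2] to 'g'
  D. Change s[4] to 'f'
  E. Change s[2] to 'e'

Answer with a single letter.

Option A: s[0]='f'->'h', delta=(8-6)*13^4 mod 127 = 99, hash=117+99 mod 127 = 89
Option B: s[1]='h'->'i', delta=(9-8)*13^3 mod 127 = 38, hash=117+38 mod 127 = 28
Option C: s[2]='b'->'g', delta=(7-2)*13^2 mod 127 = 83, hash=117+83 mod 127 = 73
Option D: s[4]='b'->'f', delta=(6-2)*13^0 mod 127 = 4, hash=117+4 mod 127 = 121
Option E: s[2]='b'->'e', delta=(5-2)*13^2 mod 127 = 126, hash=117+126 mod 127 = 116 <-- target

Answer: E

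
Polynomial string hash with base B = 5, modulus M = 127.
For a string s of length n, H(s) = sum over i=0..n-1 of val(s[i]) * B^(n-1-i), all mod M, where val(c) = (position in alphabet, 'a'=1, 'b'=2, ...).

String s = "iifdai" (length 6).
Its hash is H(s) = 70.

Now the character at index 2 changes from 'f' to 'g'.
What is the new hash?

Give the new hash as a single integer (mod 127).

Answer: 68

Derivation:
val('f') = 6, val('g') = 7
Position k = 2, exponent = n-1-k = 3
B^3 mod M = 5^3 mod 127 = 125
Delta = (7 - 6) * 125 mod 127 = 125
New hash = (70 + 125) mod 127 = 68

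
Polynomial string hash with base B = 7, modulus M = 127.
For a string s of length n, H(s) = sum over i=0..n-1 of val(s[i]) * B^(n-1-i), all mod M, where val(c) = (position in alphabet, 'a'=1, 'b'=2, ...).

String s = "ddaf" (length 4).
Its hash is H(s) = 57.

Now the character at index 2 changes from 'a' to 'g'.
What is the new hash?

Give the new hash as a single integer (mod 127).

val('a') = 1, val('g') = 7
Position k = 2, exponent = n-1-k = 1
B^1 mod M = 7^1 mod 127 = 7
Delta = (7 - 1) * 7 mod 127 = 42
New hash = (57 + 42) mod 127 = 99

Answer: 99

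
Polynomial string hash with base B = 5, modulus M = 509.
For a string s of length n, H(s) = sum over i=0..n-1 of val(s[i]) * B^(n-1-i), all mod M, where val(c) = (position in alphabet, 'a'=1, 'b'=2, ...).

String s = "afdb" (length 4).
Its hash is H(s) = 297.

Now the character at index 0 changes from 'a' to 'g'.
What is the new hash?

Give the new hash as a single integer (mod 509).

Answer: 29

Derivation:
val('a') = 1, val('g') = 7
Position k = 0, exponent = n-1-k = 3
B^3 mod M = 5^3 mod 509 = 125
Delta = (7 - 1) * 125 mod 509 = 241
New hash = (297 + 241) mod 509 = 29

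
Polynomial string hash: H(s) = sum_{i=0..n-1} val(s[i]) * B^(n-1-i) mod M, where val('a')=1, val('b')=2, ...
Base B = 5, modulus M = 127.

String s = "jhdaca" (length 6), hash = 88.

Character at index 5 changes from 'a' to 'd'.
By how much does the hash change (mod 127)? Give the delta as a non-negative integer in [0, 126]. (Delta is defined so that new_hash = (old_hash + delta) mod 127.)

Answer: 3

Derivation:
Delta formula: (val(new) - val(old)) * B^(n-1-k) mod M
  val('d') - val('a') = 4 - 1 = 3
  B^(n-1-k) = 5^0 mod 127 = 1
  Delta = 3 * 1 mod 127 = 3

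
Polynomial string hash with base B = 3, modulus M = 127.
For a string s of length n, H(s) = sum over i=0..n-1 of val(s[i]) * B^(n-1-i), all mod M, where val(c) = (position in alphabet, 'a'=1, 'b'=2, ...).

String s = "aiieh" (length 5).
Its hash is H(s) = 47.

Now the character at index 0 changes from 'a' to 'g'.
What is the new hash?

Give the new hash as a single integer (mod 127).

Answer: 25

Derivation:
val('a') = 1, val('g') = 7
Position k = 0, exponent = n-1-k = 4
B^4 mod M = 3^4 mod 127 = 81
Delta = (7 - 1) * 81 mod 127 = 105
New hash = (47 + 105) mod 127 = 25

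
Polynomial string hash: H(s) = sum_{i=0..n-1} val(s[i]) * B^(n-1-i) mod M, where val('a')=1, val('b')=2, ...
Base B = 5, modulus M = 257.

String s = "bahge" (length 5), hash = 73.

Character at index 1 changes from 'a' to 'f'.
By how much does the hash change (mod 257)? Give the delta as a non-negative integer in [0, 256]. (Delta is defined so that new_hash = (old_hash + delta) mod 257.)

Delta formula: (val(new) - val(old)) * B^(n-1-k) mod M
  val('f') - val('a') = 6 - 1 = 5
  B^(n-1-k) = 5^3 mod 257 = 125
  Delta = 5 * 125 mod 257 = 111

Answer: 111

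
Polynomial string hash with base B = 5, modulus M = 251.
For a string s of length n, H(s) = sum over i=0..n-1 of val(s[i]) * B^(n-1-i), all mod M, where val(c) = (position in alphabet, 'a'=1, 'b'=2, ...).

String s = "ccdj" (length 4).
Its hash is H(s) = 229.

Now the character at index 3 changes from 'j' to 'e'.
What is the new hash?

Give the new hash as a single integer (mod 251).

Answer: 224

Derivation:
val('j') = 10, val('e') = 5
Position k = 3, exponent = n-1-k = 0
B^0 mod M = 5^0 mod 251 = 1
Delta = (5 - 10) * 1 mod 251 = 246
New hash = (229 + 246) mod 251 = 224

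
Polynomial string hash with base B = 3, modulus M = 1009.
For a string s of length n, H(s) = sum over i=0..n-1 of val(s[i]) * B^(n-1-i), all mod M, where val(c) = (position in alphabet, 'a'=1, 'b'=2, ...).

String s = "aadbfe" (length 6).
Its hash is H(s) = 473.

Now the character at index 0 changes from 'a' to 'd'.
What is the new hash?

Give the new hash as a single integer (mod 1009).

val('a') = 1, val('d') = 4
Position k = 0, exponent = n-1-k = 5
B^5 mod M = 3^5 mod 1009 = 243
Delta = (4 - 1) * 243 mod 1009 = 729
New hash = (473 + 729) mod 1009 = 193

Answer: 193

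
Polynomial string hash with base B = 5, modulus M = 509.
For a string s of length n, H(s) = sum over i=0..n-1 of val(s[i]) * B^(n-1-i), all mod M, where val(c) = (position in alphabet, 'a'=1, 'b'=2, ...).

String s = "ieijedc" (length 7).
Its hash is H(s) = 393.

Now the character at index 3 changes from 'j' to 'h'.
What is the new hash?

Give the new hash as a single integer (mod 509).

Answer: 143

Derivation:
val('j') = 10, val('h') = 8
Position k = 3, exponent = n-1-k = 3
B^3 mod M = 5^3 mod 509 = 125
Delta = (8 - 10) * 125 mod 509 = 259
New hash = (393 + 259) mod 509 = 143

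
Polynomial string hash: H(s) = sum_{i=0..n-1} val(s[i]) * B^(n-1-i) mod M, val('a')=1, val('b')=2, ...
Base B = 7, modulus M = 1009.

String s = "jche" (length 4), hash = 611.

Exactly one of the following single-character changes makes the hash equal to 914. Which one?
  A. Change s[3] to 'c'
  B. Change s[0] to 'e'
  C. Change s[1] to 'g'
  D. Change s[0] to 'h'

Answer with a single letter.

Option A: s[3]='e'->'c', delta=(3-5)*7^0 mod 1009 = 1007, hash=611+1007 mod 1009 = 609
Option B: s[0]='j'->'e', delta=(5-10)*7^3 mod 1009 = 303, hash=611+303 mod 1009 = 914 <-- target
Option C: s[1]='c'->'g', delta=(7-3)*7^2 mod 1009 = 196, hash=611+196 mod 1009 = 807
Option D: s[0]='j'->'h', delta=(8-10)*7^3 mod 1009 = 323, hash=611+323 mod 1009 = 934

Answer: B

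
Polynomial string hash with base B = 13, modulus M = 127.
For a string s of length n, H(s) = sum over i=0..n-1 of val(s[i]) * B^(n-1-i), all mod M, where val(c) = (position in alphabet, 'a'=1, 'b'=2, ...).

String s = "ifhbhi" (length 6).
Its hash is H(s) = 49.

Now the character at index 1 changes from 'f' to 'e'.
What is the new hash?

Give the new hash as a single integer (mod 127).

val('f') = 6, val('e') = 5
Position k = 1, exponent = n-1-k = 4
B^4 mod M = 13^4 mod 127 = 113
Delta = (5 - 6) * 113 mod 127 = 14
New hash = (49 + 14) mod 127 = 63

Answer: 63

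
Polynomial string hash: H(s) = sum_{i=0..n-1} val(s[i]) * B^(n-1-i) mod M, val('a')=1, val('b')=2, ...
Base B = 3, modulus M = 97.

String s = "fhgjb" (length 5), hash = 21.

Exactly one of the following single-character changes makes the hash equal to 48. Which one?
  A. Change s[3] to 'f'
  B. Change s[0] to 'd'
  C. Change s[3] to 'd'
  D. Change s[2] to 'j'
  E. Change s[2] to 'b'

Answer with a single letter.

Option A: s[3]='j'->'f', delta=(6-10)*3^1 mod 97 = 85, hash=21+85 mod 97 = 9
Option B: s[0]='f'->'d', delta=(4-6)*3^4 mod 97 = 32, hash=21+32 mod 97 = 53
Option C: s[3]='j'->'d', delta=(4-10)*3^1 mod 97 = 79, hash=21+79 mod 97 = 3
Option D: s[2]='g'->'j', delta=(10-7)*3^2 mod 97 = 27, hash=21+27 mod 97 = 48 <-- target
Option E: s[2]='g'->'b', delta=(2-7)*3^2 mod 97 = 52, hash=21+52 mod 97 = 73

Answer: D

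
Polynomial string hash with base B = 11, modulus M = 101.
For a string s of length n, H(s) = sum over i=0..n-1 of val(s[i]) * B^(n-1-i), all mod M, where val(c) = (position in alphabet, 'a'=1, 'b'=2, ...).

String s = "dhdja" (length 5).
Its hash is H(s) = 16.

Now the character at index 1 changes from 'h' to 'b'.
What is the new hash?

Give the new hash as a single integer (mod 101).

Answer: 9

Derivation:
val('h') = 8, val('b') = 2
Position k = 1, exponent = n-1-k = 3
B^3 mod M = 11^3 mod 101 = 18
Delta = (2 - 8) * 18 mod 101 = 94
New hash = (16 + 94) mod 101 = 9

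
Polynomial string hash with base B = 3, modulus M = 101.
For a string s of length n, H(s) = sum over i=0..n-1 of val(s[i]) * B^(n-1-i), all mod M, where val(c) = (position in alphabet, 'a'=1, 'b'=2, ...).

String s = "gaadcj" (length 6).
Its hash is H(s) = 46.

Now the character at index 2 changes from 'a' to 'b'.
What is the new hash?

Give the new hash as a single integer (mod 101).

val('a') = 1, val('b') = 2
Position k = 2, exponent = n-1-k = 3
B^3 mod M = 3^3 mod 101 = 27
Delta = (2 - 1) * 27 mod 101 = 27
New hash = (46 + 27) mod 101 = 73

Answer: 73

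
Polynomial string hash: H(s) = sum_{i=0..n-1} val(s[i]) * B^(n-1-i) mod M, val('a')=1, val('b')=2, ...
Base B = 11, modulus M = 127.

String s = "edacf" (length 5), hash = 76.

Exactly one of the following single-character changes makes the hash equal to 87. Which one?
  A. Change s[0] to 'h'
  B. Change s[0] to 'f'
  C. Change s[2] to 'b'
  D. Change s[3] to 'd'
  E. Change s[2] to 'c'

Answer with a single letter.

Answer: D

Derivation:
Option A: s[0]='e'->'h', delta=(8-5)*11^4 mod 127 = 108, hash=76+108 mod 127 = 57
Option B: s[0]='e'->'f', delta=(6-5)*11^4 mod 127 = 36, hash=76+36 mod 127 = 112
Option C: s[2]='a'->'b', delta=(2-1)*11^2 mod 127 = 121, hash=76+121 mod 127 = 70
Option D: s[3]='c'->'d', delta=(4-3)*11^1 mod 127 = 11, hash=76+11 mod 127 = 87 <-- target
Option E: s[2]='a'->'c', delta=(3-1)*11^2 mod 127 = 115, hash=76+115 mod 127 = 64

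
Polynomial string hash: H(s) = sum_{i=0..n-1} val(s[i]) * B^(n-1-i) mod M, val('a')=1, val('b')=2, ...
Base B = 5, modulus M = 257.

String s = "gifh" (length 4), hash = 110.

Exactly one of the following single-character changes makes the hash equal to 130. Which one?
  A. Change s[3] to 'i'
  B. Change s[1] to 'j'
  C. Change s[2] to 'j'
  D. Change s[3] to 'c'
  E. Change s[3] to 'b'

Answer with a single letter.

Answer: C

Derivation:
Option A: s[3]='h'->'i', delta=(9-8)*5^0 mod 257 = 1, hash=110+1 mod 257 = 111
Option B: s[1]='i'->'j', delta=(10-9)*5^2 mod 257 = 25, hash=110+25 mod 257 = 135
Option C: s[2]='f'->'j', delta=(10-6)*5^1 mod 257 = 20, hash=110+20 mod 257 = 130 <-- target
Option D: s[3]='h'->'c', delta=(3-8)*5^0 mod 257 = 252, hash=110+252 mod 257 = 105
Option E: s[3]='h'->'b', delta=(2-8)*5^0 mod 257 = 251, hash=110+251 mod 257 = 104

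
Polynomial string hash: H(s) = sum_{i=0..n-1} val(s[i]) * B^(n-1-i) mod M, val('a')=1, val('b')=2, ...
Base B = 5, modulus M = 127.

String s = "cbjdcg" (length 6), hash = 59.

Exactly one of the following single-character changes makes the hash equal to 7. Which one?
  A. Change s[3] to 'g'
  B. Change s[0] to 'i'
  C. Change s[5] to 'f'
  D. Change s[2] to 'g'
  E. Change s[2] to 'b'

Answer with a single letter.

Option A: s[3]='d'->'g', delta=(7-4)*5^2 mod 127 = 75, hash=59+75 mod 127 = 7 <-- target
Option B: s[0]='c'->'i', delta=(9-3)*5^5 mod 127 = 81, hash=59+81 mod 127 = 13
Option C: s[5]='g'->'f', delta=(6-7)*5^0 mod 127 = 126, hash=59+126 mod 127 = 58
Option D: s[2]='j'->'g', delta=(7-10)*5^3 mod 127 = 6, hash=59+6 mod 127 = 65
Option E: s[2]='j'->'b', delta=(2-10)*5^3 mod 127 = 16, hash=59+16 mod 127 = 75

Answer: A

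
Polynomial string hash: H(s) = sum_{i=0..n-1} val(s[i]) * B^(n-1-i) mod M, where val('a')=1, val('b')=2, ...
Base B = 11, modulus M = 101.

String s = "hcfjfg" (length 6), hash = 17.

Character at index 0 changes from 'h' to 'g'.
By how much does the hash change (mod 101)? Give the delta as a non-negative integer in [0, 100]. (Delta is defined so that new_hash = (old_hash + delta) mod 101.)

Delta formula: (val(new) - val(old)) * B^(n-1-k) mod M
  val('g') - val('h') = 7 - 8 = -1
  B^(n-1-k) = 11^5 mod 101 = 57
  Delta = -1 * 57 mod 101 = 44

Answer: 44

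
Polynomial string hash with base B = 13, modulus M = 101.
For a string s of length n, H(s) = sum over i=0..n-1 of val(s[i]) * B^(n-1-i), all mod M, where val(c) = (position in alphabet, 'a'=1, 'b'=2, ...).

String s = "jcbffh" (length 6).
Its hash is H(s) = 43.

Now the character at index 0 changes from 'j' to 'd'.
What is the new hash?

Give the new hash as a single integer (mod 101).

Answer: 42

Derivation:
val('j') = 10, val('d') = 4
Position k = 0, exponent = n-1-k = 5
B^5 mod M = 13^5 mod 101 = 17
Delta = (4 - 10) * 17 mod 101 = 100
New hash = (43 + 100) mod 101 = 42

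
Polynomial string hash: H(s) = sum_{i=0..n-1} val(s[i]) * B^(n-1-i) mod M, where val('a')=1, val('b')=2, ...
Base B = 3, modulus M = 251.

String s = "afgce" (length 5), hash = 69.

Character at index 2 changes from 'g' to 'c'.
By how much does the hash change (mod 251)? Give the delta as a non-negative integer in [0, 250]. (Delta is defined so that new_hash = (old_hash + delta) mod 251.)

Answer: 215

Derivation:
Delta formula: (val(new) - val(old)) * B^(n-1-k) mod M
  val('c') - val('g') = 3 - 7 = -4
  B^(n-1-k) = 3^2 mod 251 = 9
  Delta = -4 * 9 mod 251 = 215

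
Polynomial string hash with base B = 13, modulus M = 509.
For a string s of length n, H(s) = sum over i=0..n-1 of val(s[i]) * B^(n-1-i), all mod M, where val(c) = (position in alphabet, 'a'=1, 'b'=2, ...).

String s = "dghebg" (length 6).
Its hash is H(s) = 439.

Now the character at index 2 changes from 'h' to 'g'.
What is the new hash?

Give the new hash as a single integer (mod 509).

Answer: 278

Derivation:
val('h') = 8, val('g') = 7
Position k = 2, exponent = n-1-k = 3
B^3 mod M = 13^3 mod 509 = 161
Delta = (7 - 8) * 161 mod 509 = 348
New hash = (439 + 348) mod 509 = 278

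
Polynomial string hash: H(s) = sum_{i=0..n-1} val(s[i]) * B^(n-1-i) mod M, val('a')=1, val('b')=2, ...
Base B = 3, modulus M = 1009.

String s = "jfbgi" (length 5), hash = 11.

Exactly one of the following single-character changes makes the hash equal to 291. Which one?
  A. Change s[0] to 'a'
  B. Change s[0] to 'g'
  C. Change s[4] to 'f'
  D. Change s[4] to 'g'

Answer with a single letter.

Answer: A

Derivation:
Option A: s[0]='j'->'a', delta=(1-10)*3^4 mod 1009 = 280, hash=11+280 mod 1009 = 291 <-- target
Option B: s[0]='j'->'g', delta=(7-10)*3^4 mod 1009 = 766, hash=11+766 mod 1009 = 777
Option C: s[4]='i'->'f', delta=(6-9)*3^0 mod 1009 = 1006, hash=11+1006 mod 1009 = 8
Option D: s[4]='i'->'g', delta=(7-9)*3^0 mod 1009 = 1007, hash=11+1007 mod 1009 = 9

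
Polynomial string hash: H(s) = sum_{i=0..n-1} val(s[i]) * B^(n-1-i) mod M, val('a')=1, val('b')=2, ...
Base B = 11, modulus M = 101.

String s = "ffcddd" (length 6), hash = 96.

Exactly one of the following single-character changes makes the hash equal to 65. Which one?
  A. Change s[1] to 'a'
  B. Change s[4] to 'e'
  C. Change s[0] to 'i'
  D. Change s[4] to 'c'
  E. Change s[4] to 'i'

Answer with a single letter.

Answer: C

Derivation:
Option A: s[1]='f'->'a', delta=(1-6)*11^4 mod 101 = 20, hash=96+20 mod 101 = 15
Option B: s[4]='d'->'e', delta=(5-4)*11^1 mod 101 = 11, hash=96+11 mod 101 = 6
Option C: s[0]='f'->'i', delta=(9-6)*11^5 mod 101 = 70, hash=96+70 mod 101 = 65 <-- target
Option D: s[4]='d'->'c', delta=(3-4)*11^1 mod 101 = 90, hash=96+90 mod 101 = 85
Option E: s[4]='d'->'i', delta=(9-4)*11^1 mod 101 = 55, hash=96+55 mod 101 = 50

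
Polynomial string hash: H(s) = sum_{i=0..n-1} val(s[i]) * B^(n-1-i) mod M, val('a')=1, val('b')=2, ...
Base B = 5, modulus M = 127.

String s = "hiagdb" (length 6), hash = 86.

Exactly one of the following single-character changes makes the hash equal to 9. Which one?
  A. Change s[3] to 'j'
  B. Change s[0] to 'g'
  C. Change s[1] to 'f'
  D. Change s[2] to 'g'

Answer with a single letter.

Answer: B

Derivation:
Option A: s[3]='g'->'j', delta=(10-7)*5^2 mod 127 = 75, hash=86+75 mod 127 = 34
Option B: s[0]='h'->'g', delta=(7-8)*5^5 mod 127 = 50, hash=86+50 mod 127 = 9 <-- target
Option C: s[1]='i'->'f', delta=(6-9)*5^4 mod 127 = 30, hash=86+30 mod 127 = 116
Option D: s[2]='a'->'g', delta=(7-1)*5^3 mod 127 = 115, hash=86+115 mod 127 = 74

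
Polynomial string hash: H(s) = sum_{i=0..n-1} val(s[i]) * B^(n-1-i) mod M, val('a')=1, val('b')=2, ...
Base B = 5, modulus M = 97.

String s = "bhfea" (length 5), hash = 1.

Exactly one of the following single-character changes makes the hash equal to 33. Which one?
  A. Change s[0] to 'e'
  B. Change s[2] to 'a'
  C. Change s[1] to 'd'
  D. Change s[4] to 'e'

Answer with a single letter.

Option A: s[0]='b'->'e', delta=(5-2)*5^4 mod 97 = 32, hash=1+32 mod 97 = 33 <-- target
Option B: s[2]='f'->'a', delta=(1-6)*5^2 mod 97 = 69, hash=1+69 mod 97 = 70
Option C: s[1]='h'->'d', delta=(4-8)*5^3 mod 97 = 82, hash=1+82 mod 97 = 83
Option D: s[4]='a'->'e', delta=(5-1)*5^0 mod 97 = 4, hash=1+4 mod 97 = 5

Answer: A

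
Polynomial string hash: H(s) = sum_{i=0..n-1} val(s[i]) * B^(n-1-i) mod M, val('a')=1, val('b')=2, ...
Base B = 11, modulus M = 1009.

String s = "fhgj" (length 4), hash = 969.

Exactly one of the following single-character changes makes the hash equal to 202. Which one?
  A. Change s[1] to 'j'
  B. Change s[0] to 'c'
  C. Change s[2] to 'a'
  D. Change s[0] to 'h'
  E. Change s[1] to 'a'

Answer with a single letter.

Option A: s[1]='h'->'j', delta=(10-8)*11^2 mod 1009 = 242, hash=969+242 mod 1009 = 202 <-- target
Option B: s[0]='f'->'c', delta=(3-6)*11^3 mod 1009 = 43, hash=969+43 mod 1009 = 3
Option C: s[2]='g'->'a', delta=(1-7)*11^1 mod 1009 = 943, hash=969+943 mod 1009 = 903
Option D: s[0]='f'->'h', delta=(8-6)*11^3 mod 1009 = 644, hash=969+644 mod 1009 = 604
Option E: s[1]='h'->'a', delta=(1-8)*11^2 mod 1009 = 162, hash=969+162 mod 1009 = 122

Answer: A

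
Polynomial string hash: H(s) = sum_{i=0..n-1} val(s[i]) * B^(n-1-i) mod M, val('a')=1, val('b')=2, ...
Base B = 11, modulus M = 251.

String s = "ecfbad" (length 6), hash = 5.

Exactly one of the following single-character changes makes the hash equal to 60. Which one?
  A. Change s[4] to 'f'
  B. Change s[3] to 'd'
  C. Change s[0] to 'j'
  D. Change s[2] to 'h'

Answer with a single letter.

Option A: s[4]='a'->'f', delta=(6-1)*11^1 mod 251 = 55, hash=5+55 mod 251 = 60 <-- target
Option B: s[3]='b'->'d', delta=(4-2)*11^2 mod 251 = 242, hash=5+242 mod 251 = 247
Option C: s[0]='e'->'j', delta=(10-5)*11^5 mod 251 = 47, hash=5+47 mod 251 = 52
Option D: s[2]='f'->'h', delta=(8-6)*11^3 mod 251 = 152, hash=5+152 mod 251 = 157

Answer: A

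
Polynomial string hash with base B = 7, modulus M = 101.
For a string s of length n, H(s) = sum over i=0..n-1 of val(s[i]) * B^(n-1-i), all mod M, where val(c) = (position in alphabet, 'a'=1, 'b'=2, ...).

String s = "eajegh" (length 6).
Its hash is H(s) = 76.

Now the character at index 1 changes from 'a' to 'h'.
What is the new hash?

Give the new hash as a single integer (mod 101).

Answer: 16

Derivation:
val('a') = 1, val('h') = 8
Position k = 1, exponent = n-1-k = 4
B^4 mod M = 7^4 mod 101 = 78
Delta = (8 - 1) * 78 mod 101 = 41
New hash = (76 + 41) mod 101 = 16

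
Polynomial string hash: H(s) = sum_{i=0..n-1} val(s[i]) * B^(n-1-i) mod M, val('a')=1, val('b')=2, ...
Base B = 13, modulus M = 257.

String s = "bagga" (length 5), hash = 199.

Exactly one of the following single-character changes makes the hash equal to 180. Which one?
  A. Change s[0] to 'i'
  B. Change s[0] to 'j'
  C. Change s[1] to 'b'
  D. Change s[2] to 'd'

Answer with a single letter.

Answer: A

Derivation:
Option A: s[0]='b'->'i', delta=(9-2)*13^4 mod 257 = 238, hash=199+238 mod 257 = 180 <-- target
Option B: s[0]='b'->'j', delta=(10-2)*13^4 mod 257 = 15, hash=199+15 mod 257 = 214
Option C: s[1]='a'->'b', delta=(2-1)*13^3 mod 257 = 141, hash=199+141 mod 257 = 83
Option D: s[2]='g'->'d', delta=(4-7)*13^2 mod 257 = 7, hash=199+7 mod 257 = 206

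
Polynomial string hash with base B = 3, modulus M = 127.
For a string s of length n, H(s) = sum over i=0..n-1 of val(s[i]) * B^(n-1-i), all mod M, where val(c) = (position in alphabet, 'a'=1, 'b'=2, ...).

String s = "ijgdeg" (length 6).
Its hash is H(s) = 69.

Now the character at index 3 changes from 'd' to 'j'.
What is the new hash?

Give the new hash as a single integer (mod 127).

val('d') = 4, val('j') = 10
Position k = 3, exponent = n-1-k = 2
B^2 mod M = 3^2 mod 127 = 9
Delta = (10 - 4) * 9 mod 127 = 54
New hash = (69 + 54) mod 127 = 123

Answer: 123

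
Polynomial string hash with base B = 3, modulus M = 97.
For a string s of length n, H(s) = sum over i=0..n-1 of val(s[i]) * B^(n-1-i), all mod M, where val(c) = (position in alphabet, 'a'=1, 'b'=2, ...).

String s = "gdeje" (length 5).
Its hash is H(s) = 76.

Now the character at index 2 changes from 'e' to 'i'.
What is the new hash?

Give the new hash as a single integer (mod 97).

Answer: 15

Derivation:
val('e') = 5, val('i') = 9
Position k = 2, exponent = n-1-k = 2
B^2 mod M = 3^2 mod 97 = 9
Delta = (9 - 5) * 9 mod 97 = 36
New hash = (76 + 36) mod 97 = 15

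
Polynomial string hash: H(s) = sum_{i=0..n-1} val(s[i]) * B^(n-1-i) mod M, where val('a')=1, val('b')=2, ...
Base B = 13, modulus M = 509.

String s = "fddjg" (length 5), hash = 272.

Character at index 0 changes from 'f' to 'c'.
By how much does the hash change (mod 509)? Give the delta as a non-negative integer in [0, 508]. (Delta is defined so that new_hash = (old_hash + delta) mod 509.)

Delta formula: (val(new) - val(old)) * B^(n-1-k) mod M
  val('c') - val('f') = 3 - 6 = -3
  B^(n-1-k) = 13^4 mod 509 = 57
  Delta = -3 * 57 mod 509 = 338

Answer: 338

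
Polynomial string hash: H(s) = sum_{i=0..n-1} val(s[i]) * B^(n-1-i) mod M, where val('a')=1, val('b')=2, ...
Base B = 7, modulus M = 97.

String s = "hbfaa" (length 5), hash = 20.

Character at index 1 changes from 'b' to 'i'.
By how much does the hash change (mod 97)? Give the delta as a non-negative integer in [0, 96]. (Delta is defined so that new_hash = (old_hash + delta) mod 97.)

Answer: 73

Derivation:
Delta formula: (val(new) - val(old)) * B^(n-1-k) mod M
  val('i') - val('b') = 9 - 2 = 7
  B^(n-1-k) = 7^3 mod 97 = 52
  Delta = 7 * 52 mod 97 = 73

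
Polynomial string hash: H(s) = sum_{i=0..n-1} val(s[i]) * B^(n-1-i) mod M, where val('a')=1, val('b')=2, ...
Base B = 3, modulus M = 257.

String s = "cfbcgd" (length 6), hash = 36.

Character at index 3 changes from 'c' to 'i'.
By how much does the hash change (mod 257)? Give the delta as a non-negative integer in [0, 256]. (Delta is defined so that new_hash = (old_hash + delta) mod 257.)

Delta formula: (val(new) - val(old)) * B^(n-1-k) mod M
  val('i') - val('c') = 9 - 3 = 6
  B^(n-1-k) = 3^2 mod 257 = 9
  Delta = 6 * 9 mod 257 = 54

Answer: 54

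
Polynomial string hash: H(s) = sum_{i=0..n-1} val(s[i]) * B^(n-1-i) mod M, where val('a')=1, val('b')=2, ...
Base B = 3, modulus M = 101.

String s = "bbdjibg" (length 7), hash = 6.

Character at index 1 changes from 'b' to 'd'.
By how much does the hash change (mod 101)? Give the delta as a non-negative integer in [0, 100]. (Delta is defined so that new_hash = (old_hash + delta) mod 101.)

Answer: 82

Derivation:
Delta formula: (val(new) - val(old)) * B^(n-1-k) mod M
  val('d') - val('b') = 4 - 2 = 2
  B^(n-1-k) = 3^5 mod 101 = 41
  Delta = 2 * 41 mod 101 = 82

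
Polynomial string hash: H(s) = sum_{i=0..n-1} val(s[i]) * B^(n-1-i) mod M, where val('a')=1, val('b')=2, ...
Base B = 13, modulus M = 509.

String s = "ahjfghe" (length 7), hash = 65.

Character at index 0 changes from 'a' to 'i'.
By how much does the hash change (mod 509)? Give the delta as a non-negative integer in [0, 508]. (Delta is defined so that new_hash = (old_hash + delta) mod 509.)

Delta formula: (val(new) - val(old)) * B^(n-1-k) mod M
  val('i') - val('a') = 9 - 1 = 8
  B^(n-1-k) = 13^6 mod 509 = 471
  Delta = 8 * 471 mod 509 = 205

Answer: 205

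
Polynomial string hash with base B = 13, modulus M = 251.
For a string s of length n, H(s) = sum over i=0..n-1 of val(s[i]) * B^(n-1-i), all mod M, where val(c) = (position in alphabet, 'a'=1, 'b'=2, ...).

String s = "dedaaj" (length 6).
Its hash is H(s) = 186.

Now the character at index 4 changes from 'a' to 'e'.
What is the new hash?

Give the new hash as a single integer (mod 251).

Answer: 238

Derivation:
val('a') = 1, val('e') = 5
Position k = 4, exponent = n-1-k = 1
B^1 mod M = 13^1 mod 251 = 13
Delta = (5 - 1) * 13 mod 251 = 52
New hash = (186 + 52) mod 251 = 238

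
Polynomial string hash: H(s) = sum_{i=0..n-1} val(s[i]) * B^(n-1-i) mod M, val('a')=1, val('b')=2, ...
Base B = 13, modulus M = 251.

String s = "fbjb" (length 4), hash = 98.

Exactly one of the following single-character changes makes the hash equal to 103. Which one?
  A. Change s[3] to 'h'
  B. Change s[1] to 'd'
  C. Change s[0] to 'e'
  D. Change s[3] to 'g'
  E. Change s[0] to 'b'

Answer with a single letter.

Answer: D

Derivation:
Option A: s[3]='b'->'h', delta=(8-2)*13^0 mod 251 = 6, hash=98+6 mod 251 = 104
Option B: s[1]='b'->'d', delta=(4-2)*13^2 mod 251 = 87, hash=98+87 mod 251 = 185
Option C: s[0]='f'->'e', delta=(5-6)*13^3 mod 251 = 62, hash=98+62 mod 251 = 160
Option D: s[3]='b'->'g', delta=(7-2)*13^0 mod 251 = 5, hash=98+5 mod 251 = 103 <-- target
Option E: s[0]='f'->'b', delta=(2-6)*13^3 mod 251 = 248, hash=98+248 mod 251 = 95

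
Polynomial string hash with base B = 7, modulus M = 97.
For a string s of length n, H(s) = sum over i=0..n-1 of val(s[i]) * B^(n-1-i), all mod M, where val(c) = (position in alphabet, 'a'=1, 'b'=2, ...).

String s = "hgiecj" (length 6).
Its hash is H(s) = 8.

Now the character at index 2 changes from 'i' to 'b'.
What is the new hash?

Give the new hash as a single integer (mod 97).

Answer: 32

Derivation:
val('i') = 9, val('b') = 2
Position k = 2, exponent = n-1-k = 3
B^3 mod M = 7^3 mod 97 = 52
Delta = (2 - 9) * 52 mod 97 = 24
New hash = (8 + 24) mod 97 = 32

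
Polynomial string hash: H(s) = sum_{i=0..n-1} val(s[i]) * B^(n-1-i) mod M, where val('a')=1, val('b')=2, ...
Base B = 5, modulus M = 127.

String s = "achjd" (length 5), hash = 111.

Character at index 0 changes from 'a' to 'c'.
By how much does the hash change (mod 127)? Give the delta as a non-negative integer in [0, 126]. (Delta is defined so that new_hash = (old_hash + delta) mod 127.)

Delta formula: (val(new) - val(old)) * B^(n-1-k) mod M
  val('c') - val('a') = 3 - 1 = 2
  B^(n-1-k) = 5^4 mod 127 = 117
  Delta = 2 * 117 mod 127 = 107

Answer: 107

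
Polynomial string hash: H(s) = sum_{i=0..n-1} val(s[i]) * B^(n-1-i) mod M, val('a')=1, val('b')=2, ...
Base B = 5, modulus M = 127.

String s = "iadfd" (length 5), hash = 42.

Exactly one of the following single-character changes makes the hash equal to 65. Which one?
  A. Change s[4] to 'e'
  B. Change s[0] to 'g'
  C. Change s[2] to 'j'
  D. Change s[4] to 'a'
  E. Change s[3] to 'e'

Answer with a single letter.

Answer: C

Derivation:
Option A: s[4]='d'->'e', delta=(5-4)*5^0 mod 127 = 1, hash=42+1 mod 127 = 43
Option B: s[0]='i'->'g', delta=(7-9)*5^4 mod 127 = 20, hash=42+20 mod 127 = 62
Option C: s[2]='d'->'j', delta=(10-4)*5^2 mod 127 = 23, hash=42+23 mod 127 = 65 <-- target
Option D: s[4]='d'->'a', delta=(1-4)*5^0 mod 127 = 124, hash=42+124 mod 127 = 39
Option E: s[3]='f'->'e', delta=(5-6)*5^1 mod 127 = 122, hash=42+122 mod 127 = 37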